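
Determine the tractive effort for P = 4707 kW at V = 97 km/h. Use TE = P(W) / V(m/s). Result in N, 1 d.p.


Convert: P = 4707 kW = 4707000 W
V = 97 / 3.6 = 26.9444 m/s
TE = 4707000 / 26.9444
TE = 174692.8 N

174692.8


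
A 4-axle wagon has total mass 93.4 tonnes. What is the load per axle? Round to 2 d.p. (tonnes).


Load per axle = total weight / number of axles
Load = 93.4 / 4
Load = 23.35 tonnes

23.35


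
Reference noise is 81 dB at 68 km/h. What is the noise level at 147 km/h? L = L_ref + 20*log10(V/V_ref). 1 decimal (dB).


V/V_ref = 147 / 68 = 2.161765
log10(2.161765) = 0.334808
20 * 0.334808 = 6.6962
L = 81 + 6.6962 = 87.7 dB

87.7


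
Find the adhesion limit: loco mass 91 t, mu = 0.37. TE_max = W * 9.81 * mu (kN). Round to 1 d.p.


TE_max = W * g * mu
TE_max = 91 * 9.81 * 0.37
TE_max = 892.71 * 0.37
TE_max = 330.3 kN

330.3


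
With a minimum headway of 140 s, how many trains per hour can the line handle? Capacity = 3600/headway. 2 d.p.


Capacity = 3600 / headway
Capacity = 3600 / 140
Capacity = 25.71 trains/hour

25.71


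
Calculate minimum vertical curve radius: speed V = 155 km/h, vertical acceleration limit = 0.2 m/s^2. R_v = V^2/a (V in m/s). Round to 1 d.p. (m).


Convert speed: V = 155 / 3.6 = 43.0556 m/s
V^2 = 1853.7809 m^2/s^2
R_v = 1853.7809 / 0.2
R_v = 9268.9 m

9268.9


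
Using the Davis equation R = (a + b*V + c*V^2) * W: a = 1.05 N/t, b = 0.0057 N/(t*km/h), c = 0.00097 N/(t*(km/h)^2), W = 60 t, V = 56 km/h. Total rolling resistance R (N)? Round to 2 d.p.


b*V = 0.0057 * 56 = 0.3192
c*V^2 = 0.00097 * 3136 = 3.04192
R_per_t = 1.05 + 0.3192 + 3.04192 = 4.41112 N/t
R_total = 4.41112 * 60 = 264.67 N

264.67


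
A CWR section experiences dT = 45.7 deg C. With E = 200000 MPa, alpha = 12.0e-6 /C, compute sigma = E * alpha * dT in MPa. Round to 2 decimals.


sigma = E * alpha * dT
sigma = 200000 * 12.0e-6 * 45.7
sigma = 2.4 * 45.7
sigma = 109.68 MPa

109.68


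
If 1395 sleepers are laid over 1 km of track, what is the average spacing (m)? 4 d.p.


Spacing = 1000 m / number of sleepers
Spacing = 1000 / 1395
Spacing = 0.7168 m

0.7168


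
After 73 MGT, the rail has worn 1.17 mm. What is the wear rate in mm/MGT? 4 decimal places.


Wear rate = total wear / cumulative tonnage
Rate = 1.17 / 73
Rate = 0.0160 mm/MGT

0.0160


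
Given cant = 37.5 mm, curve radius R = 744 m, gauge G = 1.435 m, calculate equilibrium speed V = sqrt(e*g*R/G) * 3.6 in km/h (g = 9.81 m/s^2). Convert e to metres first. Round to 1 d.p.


Convert cant: e = 37.5 mm = 0.0375 m
V_ms = sqrt(0.0375 * 9.81 * 744 / 1.435)
V_ms = sqrt(190.73101) = 13.8105 m/s
V = 13.8105 * 3.6 = 49.7 km/h

49.7


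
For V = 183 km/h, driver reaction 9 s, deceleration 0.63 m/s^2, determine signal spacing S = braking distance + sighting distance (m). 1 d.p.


V = 183 / 3.6 = 50.8333 m/s
Braking distance = 50.8333^2 / (2*0.63) = 2050.8157 m
Sighting distance = 50.8333 * 9 = 457.5 m
S = 2050.8157 + 457.5 = 2508.3 m

2508.3


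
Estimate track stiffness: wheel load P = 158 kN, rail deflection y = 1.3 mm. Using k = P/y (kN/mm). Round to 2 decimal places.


Track stiffness k = P / y
k = 158 / 1.3
k = 121.54 kN/mm

121.54


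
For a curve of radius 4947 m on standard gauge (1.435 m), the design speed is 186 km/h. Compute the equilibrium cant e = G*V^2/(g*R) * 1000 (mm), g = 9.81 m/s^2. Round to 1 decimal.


Convert speed: V = 186 / 3.6 = 51.6667 m/s
Apply formula: e = 1.435 * 51.6667^2 / (9.81 * 4947)
e = 1.435 * 2669.4444 / 48530.07
e = 0.078934 m = 78.9 mm

78.9


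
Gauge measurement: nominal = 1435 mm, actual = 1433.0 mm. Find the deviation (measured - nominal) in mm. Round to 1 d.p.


Deviation = measured - nominal
Deviation = 1433.0 - 1435
Deviation = -2.0 mm

-2.0


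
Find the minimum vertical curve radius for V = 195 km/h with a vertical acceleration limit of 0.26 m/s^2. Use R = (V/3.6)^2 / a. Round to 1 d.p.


Convert speed: V = 195 / 3.6 = 54.1667 m/s
V^2 = 2934.0278 m^2/s^2
R_v = 2934.0278 / 0.26
R_v = 11284.7 m

11284.7


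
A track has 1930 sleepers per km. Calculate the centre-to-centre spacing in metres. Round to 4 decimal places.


Spacing = 1000 m / number of sleepers
Spacing = 1000 / 1930
Spacing = 0.5181 m

0.5181


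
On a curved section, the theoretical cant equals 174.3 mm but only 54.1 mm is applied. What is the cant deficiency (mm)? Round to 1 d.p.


Cant deficiency = equilibrium cant - actual cant
CD = 174.3 - 54.1
CD = 120.2 mm

120.2


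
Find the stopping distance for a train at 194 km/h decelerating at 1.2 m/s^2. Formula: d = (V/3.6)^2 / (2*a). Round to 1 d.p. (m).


Convert speed: V = 194 / 3.6 = 53.8889 m/s
V^2 = 2904.0123
d = 2904.0123 / (2 * 1.2)
d = 2904.0123 / 2.4
d = 1210.0 m

1210.0


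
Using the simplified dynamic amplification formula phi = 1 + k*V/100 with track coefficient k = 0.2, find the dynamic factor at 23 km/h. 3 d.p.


phi = 1 + k * V / 100
phi = 1 + 0.2 * 23 / 100
phi = 1 + 0.046
phi = 1.046

1.046


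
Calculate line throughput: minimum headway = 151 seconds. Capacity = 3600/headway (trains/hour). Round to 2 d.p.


Capacity = 3600 / headway
Capacity = 3600 / 151
Capacity = 23.84 trains/hour

23.84


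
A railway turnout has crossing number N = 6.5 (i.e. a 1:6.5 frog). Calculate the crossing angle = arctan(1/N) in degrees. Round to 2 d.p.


1/N = 1/6.5 = 0.153846
angle = arctan(0.153846) = 0.152649 rad
angle = 0.152649 * 180/pi = 8.75 degrees

8.75


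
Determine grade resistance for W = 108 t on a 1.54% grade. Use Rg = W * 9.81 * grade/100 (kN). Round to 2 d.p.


Rg = W * 9.81 * grade / 100
Rg = 108 * 9.81 * 1.54 / 100
Rg = 1059.48 * 0.0154
Rg = 16.32 kN

16.32


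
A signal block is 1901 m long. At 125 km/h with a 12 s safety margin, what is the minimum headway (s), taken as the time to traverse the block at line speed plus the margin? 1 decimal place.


V = 125 / 3.6 = 34.7222 m/s
Block traversal time = 1901 / 34.7222 = 54.7488 s
Headway = 54.7488 + 12
Headway = 66.7 s

66.7


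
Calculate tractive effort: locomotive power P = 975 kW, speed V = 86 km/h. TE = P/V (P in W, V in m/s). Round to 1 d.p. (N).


Convert: P = 975 kW = 975000 W
V = 86 / 3.6 = 23.8889 m/s
TE = 975000 / 23.8889
TE = 40814.0 N

40814.0


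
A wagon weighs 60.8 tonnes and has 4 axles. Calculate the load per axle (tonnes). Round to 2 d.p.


Load per axle = total weight / number of axles
Load = 60.8 / 4
Load = 15.20 tonnes

15.20


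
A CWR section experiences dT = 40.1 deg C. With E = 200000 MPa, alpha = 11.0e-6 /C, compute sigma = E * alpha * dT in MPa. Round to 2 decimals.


sigma = E * alpha * dT
sigma = 200000 * 11.0e-6 * 40.1
sigma = 2.2 * 40.1
sigma = 88.22 MPa

88.22


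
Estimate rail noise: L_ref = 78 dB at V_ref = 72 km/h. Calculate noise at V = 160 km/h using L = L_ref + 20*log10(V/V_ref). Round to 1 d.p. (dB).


V/V_ref = 160 / 72 = 2.222222
log10(2.222222) = 0.346787
20 * 0.346787 = 6.9357
L = 78 + 6.9357 = 84.9 dB

84.9


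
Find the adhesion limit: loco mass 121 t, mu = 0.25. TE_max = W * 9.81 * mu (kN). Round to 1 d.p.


TE_max = W * g * mu
TE_max = 121 * 9.81 * 0.25
TE_max = 1187.01 * 0.25
TE_max = 296.8 kN

296.8


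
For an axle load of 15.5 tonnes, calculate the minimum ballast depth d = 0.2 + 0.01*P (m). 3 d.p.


d = 0.2 + 0.01 * 15.5
d = 0.2 + 0.155
d = 0.355 m

0.355


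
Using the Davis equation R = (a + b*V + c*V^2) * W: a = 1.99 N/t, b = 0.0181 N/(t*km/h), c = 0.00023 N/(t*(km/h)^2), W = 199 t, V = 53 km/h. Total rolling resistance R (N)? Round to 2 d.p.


b*V = 0.0181 * 53 = 0.9593
c*V^2 = 0.00023 * 2809 = 0.64607
R_per_t = 1.99 + 0.9593 + 0.64607 = 3.59537 N/t
R_total = 3.59537 * 199 = 715.48 N

715.48


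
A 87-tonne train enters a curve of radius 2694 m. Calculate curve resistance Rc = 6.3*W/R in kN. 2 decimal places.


Rc = 6.3 * W / R
Rc = 6.3 * 87 / 2694
Rc = 548.1 / 2694
Rc = 0.20 kN

0.20


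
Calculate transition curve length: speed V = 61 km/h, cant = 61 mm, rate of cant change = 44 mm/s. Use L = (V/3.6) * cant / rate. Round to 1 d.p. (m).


Convert speed: V = 61 / 3.6 = 16.9444 m/s
L = 16.9444 * 61 / 44
L = 1033.6111 / 44
L = 23.5 m

23.5


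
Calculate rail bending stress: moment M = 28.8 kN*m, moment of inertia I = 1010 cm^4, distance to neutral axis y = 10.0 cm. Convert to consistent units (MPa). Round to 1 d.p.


Convert units:
M = 28.8 kN*m = 28800000 N*mm
y = 10.0 cm = 100 mm
I = 1010 cm^4 = 10100000 mm^4
sigma = 28800000 * 100 / 10100000
sigma = 285.1 MPa

285.1


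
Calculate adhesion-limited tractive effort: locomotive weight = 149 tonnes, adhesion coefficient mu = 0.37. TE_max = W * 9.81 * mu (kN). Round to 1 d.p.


TE_max = W * g * mu
TE_max = 149 * 9.81 * 0.37
TE_max = 1461.69 * 0.37
TE_max = 540.8 kN

540.8


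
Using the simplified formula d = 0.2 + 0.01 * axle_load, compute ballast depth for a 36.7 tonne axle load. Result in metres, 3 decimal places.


d = 0.2 + 0.01 * 36.7
d = 0.2 + 0.367
d = 0.567 m

0.567


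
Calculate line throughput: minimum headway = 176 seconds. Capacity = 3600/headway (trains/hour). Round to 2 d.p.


Capacity = 3600 / headway
Capacity = 3600 / 176
Capacity = 20.45 trains/hour

20.45


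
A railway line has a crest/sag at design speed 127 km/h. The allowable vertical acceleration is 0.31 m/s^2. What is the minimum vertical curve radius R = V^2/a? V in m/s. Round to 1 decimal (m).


Convert speed: V = 127 / 3.6 = 35.2778 m/s
V^2 = 1244.5216 m^2/s^2
R_v = 1244.5216 / 0.31
R_v = 4014.6 m

4014.6


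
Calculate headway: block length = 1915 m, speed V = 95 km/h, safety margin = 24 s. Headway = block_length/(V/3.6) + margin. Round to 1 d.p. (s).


V = 95 / 3.6 = 26.3889 m/s
Block traversal time = 1915 / 26.3889 = 72.5684 s
Headway = 72.5684 + 24
Headway = 96.6 s

96.6


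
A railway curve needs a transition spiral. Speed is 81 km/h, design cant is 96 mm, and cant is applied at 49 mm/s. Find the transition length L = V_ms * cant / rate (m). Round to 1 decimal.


Convert speed: V = 81 / 3.6 = 22.5 m/s
L = 22.5 * 96 / 49
L = 2160.0 / 49
L = 44.1 m

44.1


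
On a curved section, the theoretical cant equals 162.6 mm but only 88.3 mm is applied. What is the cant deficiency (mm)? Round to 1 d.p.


Cant deficiency = equilibrium cant - actual cant
CD = 162.6 - 88.3
CD = 74.3 mm

74.3


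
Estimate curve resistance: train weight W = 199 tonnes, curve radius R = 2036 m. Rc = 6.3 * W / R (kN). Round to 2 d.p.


Rc = 6.3 * W / R
Rc = 6.3 * 199 / 2036
Rc = 1253.7 / 2036
Rc = 0.62 kN

0.62


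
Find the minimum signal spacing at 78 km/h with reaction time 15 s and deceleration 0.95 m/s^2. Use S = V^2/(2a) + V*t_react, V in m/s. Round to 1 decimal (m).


V = 78 / 3.6 = 21.6667 m/s
Braking distance = 21.6667^2 / (2*0.95) = 247.076 m
Sighting distance = 21.6667 * 15 = 325.0 m
S = 247.076 + 325.0 = 572.1 m

572.1


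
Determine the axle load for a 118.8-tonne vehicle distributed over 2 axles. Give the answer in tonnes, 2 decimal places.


Load per axle = total weight / number of axles
Load = 118.8 / 2
Load = 59.40 tonnes

59.40


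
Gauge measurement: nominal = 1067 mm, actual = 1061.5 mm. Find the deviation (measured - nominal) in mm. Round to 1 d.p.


Deviation = measured - nominal
Deviation = 1061.5 - 1067
Deviation = -5.5 mm

-5.5


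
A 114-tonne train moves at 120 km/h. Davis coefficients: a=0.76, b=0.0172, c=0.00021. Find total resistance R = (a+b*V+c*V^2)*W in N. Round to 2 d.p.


b*V = 0.0172 * 120 = 2.064
c*V^2 = 0.00021 * 14400 = 3.024
R_per_t = 0.76 + 2.064 + 3.024 = 5.848 N/t
R_total = 5.848 * 114 = 666.67 N

666.67


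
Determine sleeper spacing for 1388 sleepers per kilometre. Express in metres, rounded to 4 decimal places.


Spacing = 1000 m / number of sleepers
Spacing = 1000 / 1388
Spacing = 0.7205 m

0.7205


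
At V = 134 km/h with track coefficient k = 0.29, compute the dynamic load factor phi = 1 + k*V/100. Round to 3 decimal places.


phi = 1 + k * V / 100
phi = 1 + 0.29 * 134 / 100
phi = 1 + 0.3886
phi = 1.389

1.389


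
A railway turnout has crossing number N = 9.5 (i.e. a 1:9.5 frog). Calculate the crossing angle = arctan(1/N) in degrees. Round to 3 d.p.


1/N = 1/9.5 = 0.105263
angle = arctan(0.105263) = 0.104877 rad
angle = 0.104877 * 180/pi = 6.009 degrees

6.009


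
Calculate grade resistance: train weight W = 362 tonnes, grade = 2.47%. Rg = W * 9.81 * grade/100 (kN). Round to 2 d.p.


Rg = W * 9.81 * grade / 100
Rg = 362 * 9.81 * 2.47 / 100
Rg = 3551.22 * 0.0247
Rg = 87.72 kN

87.72


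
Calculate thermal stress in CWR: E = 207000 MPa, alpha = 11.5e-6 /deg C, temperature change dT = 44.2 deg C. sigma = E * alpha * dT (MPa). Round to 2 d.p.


sigma = E * alpha * dT
sigma = 207000 * 11.5e-6 * 44.2
sigma = 2.3805 * 44.2
sigma = 105.22 MPa

105.22


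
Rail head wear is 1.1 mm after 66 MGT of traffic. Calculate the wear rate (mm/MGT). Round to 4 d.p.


Wear rate = total wear / cumulative tonnage
Rate = 1.1 / 66
Rate = 0.0167 mm/MGT

0.0167


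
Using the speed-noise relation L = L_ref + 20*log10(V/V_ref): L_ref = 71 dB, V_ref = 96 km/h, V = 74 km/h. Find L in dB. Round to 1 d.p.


V/V_ref = 74 / 96 = 0.770833
log10(0.770833) = -0.11304
20 * -0.11304 = -2.2608
L = 71 + -2.2608 = 68.7 dB

68.7


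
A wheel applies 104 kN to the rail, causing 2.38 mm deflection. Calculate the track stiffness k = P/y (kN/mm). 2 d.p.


Track stiffness k = P / y
k = 104 / 2.38
k = 43.70 kN/mm

43.70


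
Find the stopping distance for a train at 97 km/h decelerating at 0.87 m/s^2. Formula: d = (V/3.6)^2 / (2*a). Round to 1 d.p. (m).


Convert speed: V = 97 / 3.6 = 26.9444 m/s
V^2 = 726.0031
d = 726.0031 / (2 * 0.87)
d = 726.0031 / 1.74
d = 417.2 m

417.2


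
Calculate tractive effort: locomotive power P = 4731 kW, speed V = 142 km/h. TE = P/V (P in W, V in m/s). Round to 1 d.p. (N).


Convert: P = 4731 kW = 4731000 W
V = 142 / 3.6 = 39.4444 m/s
TE = 4731000 / 39.4444
TE = 119940.8 N

119940.8


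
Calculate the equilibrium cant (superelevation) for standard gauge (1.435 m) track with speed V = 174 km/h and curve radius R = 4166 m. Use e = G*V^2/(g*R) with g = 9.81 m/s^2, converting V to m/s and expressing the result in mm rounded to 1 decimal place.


Convert speed: V = 174 / 3.6 = 48.3333 m/s
Apply formula: e = 1.435 * 48.3333^2 / (9.81 * 4166)
e = 1.435 * 2336.1111 / 40868.46
e = 0.082027 m = 82.0 mm

82.0


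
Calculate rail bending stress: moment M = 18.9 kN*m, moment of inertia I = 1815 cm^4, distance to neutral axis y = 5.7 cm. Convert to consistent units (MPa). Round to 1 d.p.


Convert units:
M = 18.9 kN*m = 18900000 N*mm
y = 5.7 cm = 57 mm
I = 1815 cm^4 = 18150000 mm^4
sigma = 18900000 * 57 / 18150000
sigma = 59.4 MPa

59.4


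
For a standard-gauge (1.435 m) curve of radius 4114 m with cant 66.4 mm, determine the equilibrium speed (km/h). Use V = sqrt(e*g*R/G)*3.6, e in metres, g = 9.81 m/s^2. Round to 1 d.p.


Convert cant: e = 66.4 mm = 0.0664 m
V_ms = sqrt(0.0664 * 9.81 * 4114 / 1.435)
V_ms = sqrt(1867.452109) = 43.214 m/s
V = 43.214 * 3.6 = 155.6 km/h

155.6


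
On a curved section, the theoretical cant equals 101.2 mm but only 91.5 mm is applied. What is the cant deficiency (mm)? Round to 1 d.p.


Cant deficiency = equilibrium cant - actual cant
CD = 101.2 - 91.5
CD = 9.7 mm

9.7


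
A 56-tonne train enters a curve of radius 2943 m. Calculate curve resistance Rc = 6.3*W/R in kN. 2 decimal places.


Rc = 6.3 * W / R
Rc = 6.3 * 56 / 2943
Rc = 352.8 / 2943
Rc = 0.12 kN

0.12


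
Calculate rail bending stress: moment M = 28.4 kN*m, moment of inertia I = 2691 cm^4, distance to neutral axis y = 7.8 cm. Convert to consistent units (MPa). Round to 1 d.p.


Convert units:
M = 28.4 kN*m = 28400000 N*mm
y = 7.8 cm = 78 mm
I = 2691 cm^4 = 26910000 mm^4
sigma = 28400000 * 78 / 26910000
sigma = 82.3 MPa

82.3


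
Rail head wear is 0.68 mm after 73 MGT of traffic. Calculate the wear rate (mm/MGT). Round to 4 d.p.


Wear rate = total wear / cumulative tonnage
Rate = 0.68 / 73
Rate = 0.0093 mm/MGT

0.0093


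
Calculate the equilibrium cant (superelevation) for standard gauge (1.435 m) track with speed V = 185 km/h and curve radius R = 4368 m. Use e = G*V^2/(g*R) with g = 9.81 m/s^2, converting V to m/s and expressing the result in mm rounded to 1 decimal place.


Convert speed: V = 185 / 3.6 = 51.3889 m/s
Apply formula: e = 1.435 * 51.3889^2 / (9.81 * 4368)
e = 1.435 * 2640.8179 / 42850.08
e = 0.088438 m = 88.4 mm

88.4


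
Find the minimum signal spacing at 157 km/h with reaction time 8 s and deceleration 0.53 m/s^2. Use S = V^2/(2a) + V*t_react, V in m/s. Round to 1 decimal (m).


V = 157 / 3.6 = 43.6111 m/s
Braking distance = 43.6111^2 / (2*0.53) = 1794.2727 m
Sighting distance = 43.6111 * 8 = 348.8889 m
S = 1794.2727 + 348.8889 = 2143.2 m

2143.2


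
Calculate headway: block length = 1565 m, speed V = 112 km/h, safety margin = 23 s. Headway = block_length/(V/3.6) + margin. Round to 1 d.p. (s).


V = 112 / 3.6 = 31.1111 m/s
Block traversal time = 1565 / 31.1111 = 50.3036 s
Headway = 50.3036 + 23
Headway = 73.3 s

73.3


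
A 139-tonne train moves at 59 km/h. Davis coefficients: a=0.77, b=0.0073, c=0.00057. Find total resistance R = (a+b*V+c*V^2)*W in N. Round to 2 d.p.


b*V = 0.0073 * 59 = 0.4307
c*V^2 = 0.00057 * 3481 = 1.98417
R_per_t = 0.77 + 0.4307 + 1.98417 = 3.18487 N/t
R_total = 3.18487 * 139 = 442.70 N

442.70


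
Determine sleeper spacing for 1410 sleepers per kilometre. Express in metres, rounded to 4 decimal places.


Spacing = 1000 m / number of sleepers
Spacing = 1000 / 1410
Spacing = 0.7092 m

0.7092


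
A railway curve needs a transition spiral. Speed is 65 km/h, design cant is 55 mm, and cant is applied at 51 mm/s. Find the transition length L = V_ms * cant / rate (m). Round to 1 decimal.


Convert speed: V = 65 / 3.6 = 18.0556 m/s
L = 18.0556 * 55 / 51
L = 993.0556 / 51
L = 19.5 m

19.5


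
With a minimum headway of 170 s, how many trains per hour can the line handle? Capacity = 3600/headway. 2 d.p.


Capacity = 3600 / headway
Capacity = 3600 / 170
Capacity = 21.18 trains/hour

21.18


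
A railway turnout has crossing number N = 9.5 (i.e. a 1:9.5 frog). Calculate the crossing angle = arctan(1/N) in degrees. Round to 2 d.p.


1/N = 1/9.5 = 0.105263
angle = arctan(0.105263) = 0.104877 rad
angle = 0.104877 * 180/pi = 6.01 degrees

6.01


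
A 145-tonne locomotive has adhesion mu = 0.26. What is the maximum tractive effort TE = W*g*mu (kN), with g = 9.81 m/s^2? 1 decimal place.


TE_max = W * g * mu
TE_max = 145 * 9.81 * 0.26
TE_max = 1422.45 * 0.26
TE_max = 369.8 kN

369.8


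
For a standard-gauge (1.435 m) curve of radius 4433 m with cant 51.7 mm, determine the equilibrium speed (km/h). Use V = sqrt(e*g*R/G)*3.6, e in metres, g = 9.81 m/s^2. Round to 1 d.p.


Convert cant: e = 51.7 mm = 0.0517 m
V_ms = sqrt(0.0517 * 9.81 * 4433 / 1.435)
V_ms = sqrt(1566.770482) = 39.5825 m/s
V = 39.5825 * 3.6 = 142.5 km/h

142.5


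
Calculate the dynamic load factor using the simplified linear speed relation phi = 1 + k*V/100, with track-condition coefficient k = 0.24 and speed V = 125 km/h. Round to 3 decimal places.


phi = 1 + k * V / 100
phi = 1 + 0.24 * 125 / 100
phi = 1 + 0.3
phi = 1.300

1.300


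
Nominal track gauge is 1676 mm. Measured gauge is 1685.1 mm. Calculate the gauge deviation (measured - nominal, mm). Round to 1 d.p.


Deviation = measured - nominal
Deviation = 1685.1 - 1676
Deviation = 9.1 mm

9.1


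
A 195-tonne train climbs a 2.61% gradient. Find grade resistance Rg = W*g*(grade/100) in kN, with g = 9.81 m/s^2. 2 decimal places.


Rg = W * 9.81 * grade / 100
Rg = 195 * 9.81 * 2.61 / 100
Rg = 1912.95 * 0.0261
Rg = 49.93 kN

49.93


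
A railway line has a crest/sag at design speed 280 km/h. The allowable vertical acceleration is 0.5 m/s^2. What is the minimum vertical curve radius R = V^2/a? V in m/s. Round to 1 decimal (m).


Convert speed: V = 280 / 3.6 = 77.7778 m/s
V^2 = 6049.3827 m^2/s^2
R_v = 6049.3827 / 0.5
R_v = 12098.8 m

12098.8


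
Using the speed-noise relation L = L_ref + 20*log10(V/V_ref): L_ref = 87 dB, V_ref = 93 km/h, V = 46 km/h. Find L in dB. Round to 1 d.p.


V/V_ref = 46 / 93 = 0.494624
log10(0.494624) = -0.305725
20 * -0.305725 = -6.1145
L = 87 + -6.1145 = 80.9 dB

80.9


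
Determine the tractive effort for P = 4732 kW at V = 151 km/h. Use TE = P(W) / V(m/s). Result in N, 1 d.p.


Convert: P = 4732 kW = 4732000 W
V = 151 / 3.6 = 41.9444 m/s
TE = 4732000 / 41.9444
TE = 112815.9 N

112815.9


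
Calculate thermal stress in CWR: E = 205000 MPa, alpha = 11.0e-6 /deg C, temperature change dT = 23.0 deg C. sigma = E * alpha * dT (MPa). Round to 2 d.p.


sigma = E * alpha * dT
sigma = 205000 * 11.0e-6 * 23.0
sigma = 2.255 * 23.0
sigma = 51.87 MPa

51.87


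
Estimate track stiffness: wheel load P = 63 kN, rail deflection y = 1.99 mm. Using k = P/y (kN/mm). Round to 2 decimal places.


Track stiffness k = P / y
k = 63 / 1.99
k = 31.66 kN/mm

31.66


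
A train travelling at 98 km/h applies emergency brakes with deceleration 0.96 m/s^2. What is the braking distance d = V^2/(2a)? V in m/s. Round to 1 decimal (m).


Convert speed: V = 98 / 3.6 = 27.2222 m/s
V^2 = 741.0494
d = 741.0494 / (2 * 0.96)
d = 741.0494 / 1.92
d = 386.0 m

386.0


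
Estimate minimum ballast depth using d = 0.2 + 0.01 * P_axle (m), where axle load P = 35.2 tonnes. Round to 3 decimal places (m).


d = 0.2 + 0.01 * 35.2
d = 0.2 + 0.352
d = 0.552 m

0.552


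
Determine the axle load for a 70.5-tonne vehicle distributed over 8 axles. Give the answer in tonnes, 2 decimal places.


Load per axle = total weight / number of axles
Load = 70.5 / 8
Load = 8.81 tonnes

8.81


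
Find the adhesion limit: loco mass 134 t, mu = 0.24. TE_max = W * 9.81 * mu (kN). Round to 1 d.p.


TE_max = W * g * mu
TE_max = 134 * 9.81 * 0.24
TE_max = 1314.54 * 0.24
TE_max = 315.5 kN

315.5


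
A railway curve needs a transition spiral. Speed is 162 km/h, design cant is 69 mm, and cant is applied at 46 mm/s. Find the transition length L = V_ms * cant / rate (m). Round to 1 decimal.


Convert speed: V = 162 / 3.6 = 45.0 m/s
L = 45.0 * 69 / 46
L = 3105.0 / 46
L = 67.5 m

67.5


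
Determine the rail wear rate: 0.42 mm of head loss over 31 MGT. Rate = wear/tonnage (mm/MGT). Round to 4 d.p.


Wear rate = total wear / cumulative tonnage
Rate = 0.42 / 31
Rate = 0.0135 mm/MGT

0.0135


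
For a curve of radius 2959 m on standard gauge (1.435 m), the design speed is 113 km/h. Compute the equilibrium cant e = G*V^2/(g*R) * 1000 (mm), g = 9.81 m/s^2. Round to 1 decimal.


Convert speed: V = 113 / 3.6 = 31.3889 m/s
Apply formula: e = 1.435 * 31.3889^2 / (9.81 * 2959)
e = 1.435 * 985.2623 / 29027.79
e = 0.048707 m = 48.7 mm

48.7


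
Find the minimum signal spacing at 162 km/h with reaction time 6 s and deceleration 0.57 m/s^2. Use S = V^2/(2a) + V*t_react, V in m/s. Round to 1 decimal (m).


V = 162 / 3.6 = 45.0 m/s
Braking distance = 45.0^2 / (2*0.57) = 1776.3158 m
Sighting distance = 45.0 * 6 = 270.0 m
S = 1776.3158 + 270.0 = 2046.3 m

2046.3


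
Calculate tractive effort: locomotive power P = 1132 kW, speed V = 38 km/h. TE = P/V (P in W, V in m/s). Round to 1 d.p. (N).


Convert: P = 1132 kW = 1132000 W
V = 38 / 3.6 = 10.5556 m/s
TE = 1132000 / 10.5556
TE = 107242.1 N

107242.1


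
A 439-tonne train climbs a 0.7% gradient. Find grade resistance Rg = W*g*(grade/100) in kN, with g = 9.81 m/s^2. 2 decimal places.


Rg = W * 9.81 * grade / 100
Rg = 439 * 9.81 * 0.7 / 100
Rg = 4306.59 * 0.007
Rg = 30.15 kN

30.15


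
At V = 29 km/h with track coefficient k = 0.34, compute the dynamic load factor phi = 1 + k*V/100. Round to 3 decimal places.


phi = 1 + k * V / 100
phi = 1 + 0.34 * 29 / 100
phi = 1 + 0.0986
phi = 1.099

1.099


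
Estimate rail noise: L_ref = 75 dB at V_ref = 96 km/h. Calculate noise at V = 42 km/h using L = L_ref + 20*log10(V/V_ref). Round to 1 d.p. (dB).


V/V_ref = 42 / 96 = 0.4375
log10(0.4375) = -0.359022
20 * -0.359022 = -7.1804
L = 75 + -7.1804 = 67.8 dB

67.8


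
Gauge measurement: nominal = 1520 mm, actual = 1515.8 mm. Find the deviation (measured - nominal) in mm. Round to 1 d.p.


Deviation = measured - nominal
Deviation = 1515.8 - 1520
Deviation = -4.2 mm

-4.2


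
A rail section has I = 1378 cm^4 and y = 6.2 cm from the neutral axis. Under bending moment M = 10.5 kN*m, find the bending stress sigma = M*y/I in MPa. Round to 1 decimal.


Convert units:
M = 10.5 kN*m = 10500000 N*mm
y = 6.2 cm = 62 mm
I = 1378 cm^4 = 13780000 mm^4
sigma = 10500000 * 62 / 13780000
sigma = 47.2 MPa

47.2


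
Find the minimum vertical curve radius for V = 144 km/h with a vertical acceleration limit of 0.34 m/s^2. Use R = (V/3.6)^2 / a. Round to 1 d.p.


Convert speed: V = 144 / 3.6 = 40.0 m/s
V^2 = 1600.0 m^2/s^2
R_v = 1600.0 / 0.34
R_v = 4705.9 m

4705.9


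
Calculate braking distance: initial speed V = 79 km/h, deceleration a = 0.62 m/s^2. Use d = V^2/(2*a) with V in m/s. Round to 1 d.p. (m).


Convert speed: V = 79 / 3.6 = 21.9444 m/s
V^2 = 481.5586
d = 481.5586 / (2 * 0.62)
d = 481.5586 / 1.24
d = 388.4 m

388.4


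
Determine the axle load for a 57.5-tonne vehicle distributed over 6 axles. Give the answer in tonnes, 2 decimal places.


Load per axle = total weight / number of axles
Load = 57.5 / 6
Load = 9.58 tonnes

9.58


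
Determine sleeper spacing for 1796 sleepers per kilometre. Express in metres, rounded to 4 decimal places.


Spacing = 1000 m / number of sleepers
Spacing = 1000 / 1796
Spacing = 0.5568 m

0.5568


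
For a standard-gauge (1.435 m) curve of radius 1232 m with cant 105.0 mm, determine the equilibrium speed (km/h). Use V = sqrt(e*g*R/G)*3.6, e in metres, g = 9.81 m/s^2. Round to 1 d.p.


Convert cant: e = 105.0 mm = 0.1050 m
V_ms = sqrt(0.1050 * 9.81 * 1232 / 1.435)
V_ms = sqrt(884.33561) = 29.7378 m/s
V = 29.7378 * 3.6 = 107.1 km/h

107.1


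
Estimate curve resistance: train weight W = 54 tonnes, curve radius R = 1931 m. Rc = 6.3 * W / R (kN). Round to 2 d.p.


Rc = 6.3 * W / R
Rc = 6.3 * 54 / 1931
Rc = 340.2 / 1931
Rc = 0.18 kN

0.18


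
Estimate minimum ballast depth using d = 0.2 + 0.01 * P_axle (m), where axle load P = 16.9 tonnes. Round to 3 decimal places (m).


d = 0.2 + 0.01 * 16.9
d = 0.2 + 0.169
d = 0.369 m

0.369


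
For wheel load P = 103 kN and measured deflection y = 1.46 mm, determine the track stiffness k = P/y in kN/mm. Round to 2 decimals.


Track stiffness k = P / y
k = 103 / 1.46
k = 70.55 kN/mm

70.55


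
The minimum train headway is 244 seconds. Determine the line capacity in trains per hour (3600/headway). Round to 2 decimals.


Capacity = 3600 / headway
Capacity = 3600 / 244
Capacity = 14.75 trains/hour

14.75


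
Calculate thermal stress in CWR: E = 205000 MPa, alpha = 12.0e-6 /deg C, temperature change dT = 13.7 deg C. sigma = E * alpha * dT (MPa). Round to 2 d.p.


sigma = E * alpha * dT
sigma = 205000 * 12.0e-6 * 13.7
sigma = 2.46 * 13.7
sigma = 33.70 MPa

33.70


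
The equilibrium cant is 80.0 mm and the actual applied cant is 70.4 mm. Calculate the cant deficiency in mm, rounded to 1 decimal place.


Cant deficiency = equilibrium cant - actual cant
CD = 80.0 - 70.4
CD = 9.6 mm

9.6


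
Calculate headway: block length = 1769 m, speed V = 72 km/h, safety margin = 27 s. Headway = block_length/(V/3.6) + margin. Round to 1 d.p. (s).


V = 72 / 3.6 = 20.0 m/s
Block traversal time = 1769 / 20.0 = 88.45 s
Headway = 88.45 + 27
Headway = 115.5 s

115.5


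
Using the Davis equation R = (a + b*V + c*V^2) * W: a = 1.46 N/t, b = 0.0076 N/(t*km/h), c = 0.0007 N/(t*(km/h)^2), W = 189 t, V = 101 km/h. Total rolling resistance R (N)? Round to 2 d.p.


b*V = 0.0076 * 101 = 0.7676
c*V^2 = 0.0007 * 10201 = 7.1407
R_per_t = 1.46 + 0.7676 + 7.1407 = 9.3683 N/t
R_total = 9.3683 * 189 = 1770.61 N

1770.61


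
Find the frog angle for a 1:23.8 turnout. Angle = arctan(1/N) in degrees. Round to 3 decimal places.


1/N = 1/23.8 = 0.042017
angle = arctan(0.042017) = 0.041992 rad
angle = 0.041992 * 180/pi = 2.406 degrees

2.406


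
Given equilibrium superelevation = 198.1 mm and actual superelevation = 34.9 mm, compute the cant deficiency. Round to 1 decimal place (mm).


Cant deficiency = equilibrium cant - actual cant
CD = 198.1 - 34.9
CD = 163.2 mm

163.2


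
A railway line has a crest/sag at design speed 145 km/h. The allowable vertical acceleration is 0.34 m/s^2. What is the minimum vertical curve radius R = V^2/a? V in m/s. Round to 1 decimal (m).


Convert speed: V = 145 / 3.6 = 40.2778 m/s
V^2 = 1622.2994 m^2/s^2
R_v = 1622.2994 / 0.34
R_v = 4771.5 m

4771.5


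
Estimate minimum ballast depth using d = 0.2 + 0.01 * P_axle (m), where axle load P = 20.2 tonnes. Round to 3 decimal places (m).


d = 0.2 + 0.01 * 20.2
d = 0.2 + 0.202
d = 0.402 m

0.402


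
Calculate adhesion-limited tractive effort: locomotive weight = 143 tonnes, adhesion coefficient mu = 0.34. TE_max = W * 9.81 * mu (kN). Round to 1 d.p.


TE_max = W * g * mu
TE_max = 143 * 9.81 * 0.34
TE_max = 1402.83 * 0.34
TE_max = 477.0 kN

477.0


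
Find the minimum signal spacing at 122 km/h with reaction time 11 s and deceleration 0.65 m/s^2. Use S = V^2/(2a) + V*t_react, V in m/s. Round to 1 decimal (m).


V = 122 / 3.6 = 33.8889 m/s
Braking distance = 33.8889^2 / (2*0.65) = 883.4283 m
Sighting distance = 33.8889 * 11 = 372.7778 m
S = 883.4283 + 372.7778 = 1256.2 m

1256.2


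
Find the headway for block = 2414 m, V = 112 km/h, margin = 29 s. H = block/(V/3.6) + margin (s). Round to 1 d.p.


V = 112 / 3.6 = 31.1111 m/s
Block traversal time = 2414 / 31.1111 = 77.5929 s
Headway = 77.5929 + 29
Headway = 106.6 s

106.6


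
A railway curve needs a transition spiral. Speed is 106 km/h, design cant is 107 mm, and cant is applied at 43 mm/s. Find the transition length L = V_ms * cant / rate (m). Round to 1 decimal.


Convert speed: V = 106 / 3.6 = 29.4444 m/s
L = 29.4444 * 107 / 43
L = 3150.5556 / 43
L = 73.3 m

73.3


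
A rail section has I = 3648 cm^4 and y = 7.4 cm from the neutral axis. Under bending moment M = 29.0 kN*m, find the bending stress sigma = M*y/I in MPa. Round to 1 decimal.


Convert units:
M = 29.0 kN*m = 29000000 N*mm
y = 7.4 cm = 74 mm
I = 3648 cm^4 = 36480000 mm^4
sigma = 29000000 * 74 / 36480000
sigma = 58.8 MPa

58.8


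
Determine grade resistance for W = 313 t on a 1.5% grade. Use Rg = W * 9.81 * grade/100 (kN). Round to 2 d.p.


Rg = W * 9.81 * grade / 100
Rg = 313 * 9.81 * 1.5 / 100
Rg = 3070.53 * 0.015
Rg = 46.06 kN

46.06


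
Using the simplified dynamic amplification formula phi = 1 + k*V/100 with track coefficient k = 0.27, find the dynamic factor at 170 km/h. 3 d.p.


phi = 1 + k * V / 100
phi = 1 + 0.27 * 170 / 100
phi = 1 + 0.459
phi = 1.459

1.459


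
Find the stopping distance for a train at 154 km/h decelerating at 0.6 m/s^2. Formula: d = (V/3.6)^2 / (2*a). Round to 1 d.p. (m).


Convert speed: V = 154 / 3.6 = 42.7778 m/s
V^2 = 1829.9383
d = 1829.9383 / (2 * 0.6)
d = 1829.9383 / 1.2
d = 1524.9 m

1524.9


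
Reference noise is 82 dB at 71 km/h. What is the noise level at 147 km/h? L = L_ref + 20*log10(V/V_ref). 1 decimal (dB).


V/V_ref = 147 / 71 = 2.070423
log10(2.070423) = 0.316059
20 * 0.316059 = 6.3212
L = 82 + 6.3212 = 88.3 dB

88.3


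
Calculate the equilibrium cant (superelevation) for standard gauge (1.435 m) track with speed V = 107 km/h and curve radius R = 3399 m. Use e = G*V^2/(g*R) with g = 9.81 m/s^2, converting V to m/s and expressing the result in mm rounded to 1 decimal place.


Convert speed: V = 107 / 3.6 = 29.7222 m/s
Apply formula: e = 1.435 * 29.7222^2 / (9.81 * 3399)
e = 1.435 * 883.4105 / 33344.19
e = 0.038018 m = 38.0 mm

38.0


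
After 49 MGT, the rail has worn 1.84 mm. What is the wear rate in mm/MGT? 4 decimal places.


Wear rate = total wear / cumulative tonnage
Rate = 1.84 / 49
Rate = 0.0376 mm/MGT

0.0376


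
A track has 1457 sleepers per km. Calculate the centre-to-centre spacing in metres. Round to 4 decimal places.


Spacing = 1000 m / number of sleepers
Spacing = 1000 / 1457
Spacing = 0.6863 m

0.6863


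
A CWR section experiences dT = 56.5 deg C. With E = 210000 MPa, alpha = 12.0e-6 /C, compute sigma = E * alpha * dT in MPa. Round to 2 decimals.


sigma = E * alpha * dT
sigma = 210000 * 12.0e-6 * 56.5
sigma = 2.52 * 56.5
sigma = 142.38 MPa

142.38


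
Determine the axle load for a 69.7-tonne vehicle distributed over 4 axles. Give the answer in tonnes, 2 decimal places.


Load per axle = total weight / number of axles
Load = 69.7 / 4
Load = 17.43 tonnes

17.43


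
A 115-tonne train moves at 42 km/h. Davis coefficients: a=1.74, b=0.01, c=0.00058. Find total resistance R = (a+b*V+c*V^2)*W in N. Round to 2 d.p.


b*V = 0.01 * 42 = 0.42
c*V^2 = 0.00058 * 1764 = 1.02312
R_per_t = 1.74 + 0.42 + 1.02312 = 3.18312 N/t
R_total = 3.18312 * 115 = 366.06 N

366.06


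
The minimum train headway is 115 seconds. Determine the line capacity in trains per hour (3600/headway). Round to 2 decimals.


Capacity = 3600 / headway
Capacity = 3600 / 115
Capacity = 31.30 trains/hour

31.30


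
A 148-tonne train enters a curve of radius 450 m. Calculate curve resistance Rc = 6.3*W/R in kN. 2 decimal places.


Rc = 6.3 * W / R
Rc = 6.3 * 148 / 450
Rc = 932.4 / 450
Rc = 2.07 kN

2.07


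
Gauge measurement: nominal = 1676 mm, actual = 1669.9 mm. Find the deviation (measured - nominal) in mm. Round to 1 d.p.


Deviation = measured - nominal
Deviation = 1669.9 - 1676
Deviation = -6.1 mm

-6.1


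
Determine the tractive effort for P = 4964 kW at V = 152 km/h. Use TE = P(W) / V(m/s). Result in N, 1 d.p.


Convert: P = 4964 kW = 4964000 W
V = 152 / 3.6 = 42.2222 m/s
TE = 4964000 / 42.2222
TE = 117568.4 N

117568.4


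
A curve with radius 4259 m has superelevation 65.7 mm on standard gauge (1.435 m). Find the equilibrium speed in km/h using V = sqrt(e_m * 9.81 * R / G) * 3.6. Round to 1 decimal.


Convert cant: e = 65.7 mm = 0.0657 m
V_ms = sqrt(0.0657 * 9.81 * 4259 / 1.435)
V_ms = sqrt(1912.890525) = 43.7366 m/s
V = 43.7366 * 3.6 = 157.5 km/h

157.5


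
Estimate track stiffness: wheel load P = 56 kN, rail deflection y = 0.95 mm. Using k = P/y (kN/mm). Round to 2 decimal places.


Track stiffness k = P / y
k = 56 / 0.95
k = 58.95 kN/mm

58.95


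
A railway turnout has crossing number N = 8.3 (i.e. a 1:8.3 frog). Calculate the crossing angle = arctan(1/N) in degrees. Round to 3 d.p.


1/N = 1/8.3 = 0.120482
angle = arctan(0.120482) = 0.119904 rad
angle = 0.119904 * 180/pi = 6.870 degrees

6.870


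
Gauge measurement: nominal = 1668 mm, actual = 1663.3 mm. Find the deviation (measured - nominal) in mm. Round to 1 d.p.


Deviation = measured - nominal
Deviation = 1663.3 - 1668
Deviation = -4.7 mm

-4.7


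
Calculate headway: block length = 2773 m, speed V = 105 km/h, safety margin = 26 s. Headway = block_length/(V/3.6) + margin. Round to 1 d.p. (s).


V = 105 / 3.6 = 29.1667 m/s
Block traversal time = 2773 / 29.1667 = 95.0743 s
Headway = 95.0743 + 26
Headway = 121.1 s

121.1


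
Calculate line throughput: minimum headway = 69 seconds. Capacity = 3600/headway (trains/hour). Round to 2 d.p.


Capacity = 3600 / headway
Capacity = 3600 / 69
Capacity = 52.17 trains/hour

52.17


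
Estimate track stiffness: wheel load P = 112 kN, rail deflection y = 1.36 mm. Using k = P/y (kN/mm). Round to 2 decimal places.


Track stiffness k = P / y
k = 112 / 1.36
k = 82.35 kN/mm

82.35


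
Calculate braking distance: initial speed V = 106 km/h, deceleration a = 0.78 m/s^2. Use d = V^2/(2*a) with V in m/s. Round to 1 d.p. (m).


Convert speed: V = 106 / 3.6 = 29.4444 m/s
V^2 = 866.9753
d = 866.9753 / (2 * 0.78)
d = 866.9753 / 1.56
d = 555.8 m

555.8


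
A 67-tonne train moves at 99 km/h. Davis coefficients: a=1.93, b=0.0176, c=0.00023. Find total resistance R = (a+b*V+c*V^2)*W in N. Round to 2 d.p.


b*V = 0.0176 * 99 = 1.7424
c*V^2 = 0.00023 * 9801 = 2.25423
R_per_t = 1.93 + 1.7424 + 2.25423 = 5.92663 N/t
R_total = 5.92663 * 67 = 397.08 N

397.08


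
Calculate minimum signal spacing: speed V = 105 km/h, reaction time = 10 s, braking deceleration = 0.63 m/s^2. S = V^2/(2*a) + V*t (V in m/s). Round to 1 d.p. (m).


V = 105 / 3.6 = 29.1667 m/s
Braking distance = 29.1667^2 / (2*0.63) = 675.1543 m
Sighting distance = 29.1667 * 10 = 291.6667 m
S = 675.1543 + 291.6667 = 966.8 m

966.8


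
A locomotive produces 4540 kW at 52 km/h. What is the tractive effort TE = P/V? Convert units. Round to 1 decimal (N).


Convert: P = 4540 kW = 4540000 W
V = 52 / 3.6 = 14.4444 m/s
TE = 4540000 / 14.4444
TE = 314307.7 N

314307.7


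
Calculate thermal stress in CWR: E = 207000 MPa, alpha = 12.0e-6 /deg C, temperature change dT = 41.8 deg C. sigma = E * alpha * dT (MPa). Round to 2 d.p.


sigma = E * alpha * dT
sigma = 207000 * 12.0e-6 * 41.8
sigma = 2.484 * 41.8
sigma = 103.83 MPa

103.83


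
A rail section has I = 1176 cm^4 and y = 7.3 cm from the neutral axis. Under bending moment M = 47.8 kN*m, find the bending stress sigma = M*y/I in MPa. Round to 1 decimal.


Convert units:
M = 47.8 kN*m = 47800000 N*mm
y = 7.3 cm = 73 mm
I = 1176 cm^4 = 11760000 mm^4
sigma = 47800000 * 73 / 11760000
sigma = 296.7 MPa

296.7


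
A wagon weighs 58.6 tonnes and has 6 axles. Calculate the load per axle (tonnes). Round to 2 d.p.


Load per axle = total weight / number of axles
Load = 58.6 / 6
Load = 9.77 tonnes

9.77


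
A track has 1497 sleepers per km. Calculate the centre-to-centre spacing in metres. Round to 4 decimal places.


Spacing = 1000 m / number of sleepers
Spacing = 1000 / 1497
Spacing = 0.6680 m

0.6680


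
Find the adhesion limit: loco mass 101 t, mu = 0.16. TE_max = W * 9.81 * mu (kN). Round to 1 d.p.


TE_max = W * g * mu
TE_max = 101 * 9.81 * 0.16
TE_max = 990.81 * 0.16
TE_max = 158.5 kN

158.5


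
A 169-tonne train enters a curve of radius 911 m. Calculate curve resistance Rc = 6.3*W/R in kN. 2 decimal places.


Rc = 6.3 * W / R
Rc = 6.3 * 169 / 911
Rc = 1064.7 / 911
Rc = 1.17 kN

1.17


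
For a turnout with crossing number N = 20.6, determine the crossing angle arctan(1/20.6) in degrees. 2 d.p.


1/N = 1/20.6 = 0.048544
angle = arctan(0.048544) = 0.048506 rad
angle = 0.048506 * 180/pi = 2.78 degrees

2.78


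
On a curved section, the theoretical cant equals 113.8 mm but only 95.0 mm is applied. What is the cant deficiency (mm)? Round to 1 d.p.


Cant deficiency = equilibrium cant - actual cant
CD = 113.8 - 95.0
CD = 18.8 mm

18.8


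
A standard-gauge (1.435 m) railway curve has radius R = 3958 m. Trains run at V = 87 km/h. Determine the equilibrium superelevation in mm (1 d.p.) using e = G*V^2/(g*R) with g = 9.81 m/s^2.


Convert speed: V = 87 / 3.6 = 24.1667 m/s
Apply formula: e = 1.435 * 24.1667^2 / (9.81 * 3958)
e = 1.435 * 584.0278 / 38827.98
e = 0.021584 m = 21.6 mm

21.6


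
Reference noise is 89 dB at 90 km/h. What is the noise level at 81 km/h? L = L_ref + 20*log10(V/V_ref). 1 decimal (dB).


V/V_ref = 81 / 90 = 0.9
log10(0.9) = -0.045757
20 * -0.045757 = -0.9151
L = 89 + -0.9151 = 88.1 dB

88.1


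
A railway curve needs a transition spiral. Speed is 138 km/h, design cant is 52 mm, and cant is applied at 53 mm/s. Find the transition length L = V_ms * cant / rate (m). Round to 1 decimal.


Convert speed: V = 138 / 3.6 = 38.3333 m/s
L = 38.3333 * 52 / 53
L = 1993.3333 / 53
L = 37.6 m

37.6


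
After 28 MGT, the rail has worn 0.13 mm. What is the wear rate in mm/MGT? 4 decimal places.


Wear rate = total wear / cumulative tonnage
Rate = 0.13 / 28
Rate = 0.0046 mm/MGT

0.0046
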